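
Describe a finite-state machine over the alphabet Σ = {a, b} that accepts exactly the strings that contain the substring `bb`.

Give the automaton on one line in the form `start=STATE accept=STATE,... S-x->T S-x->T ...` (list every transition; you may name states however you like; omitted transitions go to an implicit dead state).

start=q0 accept=q2 q0-a->q0 q0-b->q1 q1-a->q0 q1-b->q2 q2-a->q2 q2-b->q2

States q0..q1 record the length of the longest prefix of `bb` that matches the current input suffix. Reaching q2 means `bb` has been seen, and we stay there forever. Accept from q2.
With 3 states:
        a   b  
>  q0   q0  q1 
   q1   q0  q2 
 * q2   q2  q2 
(> = start, * = accepting)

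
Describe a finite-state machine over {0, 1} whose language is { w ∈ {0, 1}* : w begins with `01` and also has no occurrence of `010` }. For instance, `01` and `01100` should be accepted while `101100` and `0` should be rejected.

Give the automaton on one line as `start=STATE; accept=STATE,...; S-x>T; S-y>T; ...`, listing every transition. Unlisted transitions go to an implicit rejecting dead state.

start=q0; accept=q3,q4,q5; q0-0>q1; q0-1>q2; q1-0>q2; q1-1>q3; q2-0>q2; q2-1>q2; q3-0>q2; q3-1>q4; q4-0>q5; q4-1>q4; q5-0>q5; q5-1>q3

Build one automaton per condition and run them in lockstep. One (4 states) tracks whether the input so far still matches the prefix `01`; the other (4 states) tracks partial matches of the forbidden pattern `010`. Each combined state is a pair, one component from each; accept when both components accept. Minimizing collapses redundant product states.
A 6-state machine:
        0   1  
>  q0   q1  q2 
   q1   q2  q3 
   q2   q2  q2 
 * q3   q2  q4 
 * q4   q5  q4 
 * q5   q5  q3 
(> = start, * = accepting)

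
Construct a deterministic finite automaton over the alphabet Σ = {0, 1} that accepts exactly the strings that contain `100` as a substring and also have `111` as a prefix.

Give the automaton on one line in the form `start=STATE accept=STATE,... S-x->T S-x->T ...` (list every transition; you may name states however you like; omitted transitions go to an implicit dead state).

start=q0 accept=q6 q0-0->q1 q0-1->q2 q1-0->q1 q1-1->q1 q2-0->q1 q2-1->q3 q3-0->q1 q3-1->q4 q4-0->q5 q4-1->q4 q5-0->q6 q5-1->q4 q6-0->q6 q6-1->q6

Handle the two conditions separately and then intersect. The first has 4 states tracking whether and how much of `100` has been seen; the second has 5 states tracking whether the input so far still matches the prefix `111`. A product state is a pair (one from each), accepting exactly when both do. After merging equivalent states the machine shrinks.
A 7-state machine:
        0   1  
>  q0   q1  q2 
   q1   q1  q1 
   q2   q1  q3 
   q3   q1  q4 
   q4   q5  q4 
   q5   q6  q4 
 * q6   q6  q6 
(> = start, * = accepting)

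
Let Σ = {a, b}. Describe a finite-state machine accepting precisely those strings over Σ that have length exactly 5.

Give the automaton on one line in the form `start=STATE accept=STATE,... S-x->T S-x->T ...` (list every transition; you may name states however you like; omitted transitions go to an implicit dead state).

start=S0 accept=S5 S0-a->S1 S0-b->S1 S1-a->S2 S1-b->S2 S2-a->S3 S2-b->S3 S3-a->S4 S3-b->S4 S4-a->S5 S4-b->S5 S5-a->S6 S5-b->S6 S6-a->S6 S6-b->S6

We only need to distinguish lengths 0, 1, …, 5, and '>5'. Chain S0 → S1 → S2 → S3 → S4 → S5 → S6 on every symbol, with S6 looping. Accepting states: {S5}.
With 7 states:
        a   b  
>  S0   S1  S1 
   S1   S2  S2 
   S2   S3  S3 
   S3   S4  S4 
   S4   S5  S5 
 * S5   S6  S6 
   S6   S6  S6 
(> = start, * = accepting)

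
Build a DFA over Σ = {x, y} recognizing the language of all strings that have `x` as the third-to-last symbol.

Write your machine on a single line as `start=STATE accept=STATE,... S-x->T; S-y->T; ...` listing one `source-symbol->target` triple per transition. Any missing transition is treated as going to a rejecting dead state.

start=q0; accept=q7,q8,q9,q10; q0-x->q1; q0-y->q2; q1-x->q3; q1-y->q4; q2-x->q5; q2-y->q6; q3-x->q7; q3-y->q8; q4-x->q9; q4-y->q10; q5-x->q11; q5-y->q12; q6-x->q13; q6-y->q14; q7-x->q7; q7-y->q8; q8-x->q9; q8-y->q10; q9-x->q11; q9-y->q12; q10-x->q13; q10-y->q14; q11-x->q7; q11-y->q8; q12-x->q9; q12-y->q10; q13-x->q11; q13-y->q12; q14-x->q13; q14-y->q14

Because acceptance depends on a position counted from the end, the machine has to buffer the most recent 3 symbols. Make each state the string of the last up-to-3 symbols read; on input `x` shift the window left and append `x`. Accept when the buffered window has length 3 and begins with `x`.
With 15 states:
          x    y  
>  q0     q1   q2 
   q1     q3   q4 
   q2     q5   q6 
   q3     q7   q8 
   q4     q9  q10 
   q5    q11  q12 
   q6    q13  q14 
 * q7     q7   q8 
 * q8     q9  q10 
 * q9    q11  q12 
 * q10   q13  q14 
   q11    q7   q8 
   q12    q9  q10 
   q13   q11  q12 
   q14   q13  q14 
(> = start, * = accepting)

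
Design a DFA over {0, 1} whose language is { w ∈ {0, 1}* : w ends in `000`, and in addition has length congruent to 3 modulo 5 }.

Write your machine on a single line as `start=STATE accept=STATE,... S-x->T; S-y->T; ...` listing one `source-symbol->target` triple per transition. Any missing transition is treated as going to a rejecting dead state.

Run two small machines in parallel and take their product. The first has 4 states tracking how much of the suffix `000` has currently been matched; the second has 5 states tracking the input length modulo 5. A product state is a pair (one from each), accepting exactly when both do. Minimizing collapses redundant product states.
8 states suffice.
        0   1  
>  q0   q1  q2 
   q1   q3  q4 
   q2   q4  q4 
   q3   q5  q6 
   q4   q6  q6 
 * q5   q7  q7 
   q6   q7  q7 
   q7   q0  q0 
(> = start, * = accepting)

start=q0; accept=q5; q0-0->q1; q0-1->q2; q1-0->q3; q1-1->q4; q2-0->q4; q2-1->q4; q3-0->q5; q3-1->q6; q4-0->q6; q4-1->q6; q5-0->q7; q5-1->q7; q6-0->q7; q6-1->q7; q7-0->q0; q7-1->q0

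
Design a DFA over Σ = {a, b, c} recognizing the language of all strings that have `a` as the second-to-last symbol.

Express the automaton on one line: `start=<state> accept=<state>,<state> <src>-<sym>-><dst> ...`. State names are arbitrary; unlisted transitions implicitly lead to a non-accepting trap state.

start=S0 accept=S4,S5,S6 S0-a->S1 S0-b->S2 S0-c->S3 S1-a->S4 S1-b->S5 S1-c->S6 S2-a->S7 S2-b->S8 S2-c->S9 S3-a->S10 S3-b->S11 S3-c->S12 S4-a->S4 S4-b->S5 S4-c->S6 S5-a->S7 S5-b->S8 S5-c->S9 S6-a->S10 S6-b->S11 S6-c->S12 S7-a->S4 S7-b->S5 S7-c->S6 S8-a->S7 S8-b->S8 S8-c->S9 S9-a->S10 S9-b->S11 S9-c->S12 S10-a->S4 S10-b->S5 S10-c->S6 S11-a->S7 S11-b->S8 S11-c->S9 S12-a->S10 S12-b->S11 S12-c->S12

A DFA must remember the last 2 symbols (since which symbol is second-to-last isn't known until the input ends). Use one state per possible window of the last ≤2 symbols; accept from those whose window starts with `a`.
With 13 states:
          a    b    c  
>  S0     S1   S2   S3 
   S1     S4   S5   S6 
   S2     S7   S8   S9 
   S3    S10  S11  S12 
 * S4     S4   S5   S6 
 * S5     S7   S8   S9 
 * S6    S10  S11  S12 
   S7     S4   S5   S6 
   S8     S7   S8   S9 
   S9    S10  S11  S12 
   S10    S4   S5   S6 
   S11    S7   S8   S9 
   S12   S10  S11  S12 
(> = start, * = accepting)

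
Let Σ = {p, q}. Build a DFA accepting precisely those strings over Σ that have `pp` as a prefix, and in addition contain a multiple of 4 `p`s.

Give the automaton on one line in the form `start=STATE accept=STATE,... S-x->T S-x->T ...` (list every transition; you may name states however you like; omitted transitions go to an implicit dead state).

start=S0 accept=S5 S0-p->S1 S0-q->S2 S1-p->S3 S1-q->S2 S2-p->S2 S2-q->S2 S3-p->S4 S3-q->S3 S4-p->S5 S4-q->S4 S5-p->S6 S5-q->S5 S6-p->S3 S6-q->S6

Run two small machines in parallel and take their product. One (4 states) tracks whether the input so far still matches the prefix `pp`; the other (4 states) tracks the count of `p`s modulo 4. Each combined state is a pair, one component from each; accept when both components accept. After merging equivalent states the machine shrinks.
        p   q  
>  S0   S1  S2 
   S1   S3  S2 
   S2   S2  S2 
   S3   S4  S3 
   S4   S5  S4 
 * S5   S6  S5 
   S6   S3  S6 
(> = start, * = accepting)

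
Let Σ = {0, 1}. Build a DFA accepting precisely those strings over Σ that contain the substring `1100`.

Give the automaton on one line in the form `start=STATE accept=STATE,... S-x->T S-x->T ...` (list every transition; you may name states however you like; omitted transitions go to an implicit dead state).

start=S0 accept=S4 S0-0->S0 S0-1->S1 S1-0->S0 S1-1->S2 S2-0->S3 S2-1->S2 S3-0->S4 S3-1->S1 S4-0->S4 S4-1->S4

Track how much of `1100` has been matched so far: state S0 is no progress, S4 is the absorbing accept state reached once `1100` has occurred. Intermediate states record partial matches; on a mismatch, fall back to the longest reusable overlap.
A 5-state machine:
        0   1  
>  S0   S0  S1 
   S1   S0  S2 
   S2   S3  S2 
   S3   S4  S1 
 * S4   S4  S4 
(> = start, * = accepting)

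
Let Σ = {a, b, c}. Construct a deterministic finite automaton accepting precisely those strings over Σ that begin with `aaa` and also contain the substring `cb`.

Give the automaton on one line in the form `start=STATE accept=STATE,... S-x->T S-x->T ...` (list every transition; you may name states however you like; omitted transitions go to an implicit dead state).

start=q0 accept=q6 q0-a->q1 q0-b->q2 q0-c->q2 q1-a->q3 q1-b->q2 q1-c->q2 q2-a->q2 q2-b->q2 q2-c->q2 q3-a->q4 q3-b->q2 q3-c->q2 q4-a->q4 q4-b->q4 q4-c->q5 q5-a->q4 q5-b->q6 q5-c->q5 q6-a->q6 q6-b->q6 q6-c->q6

Run two small machines in parallel and take their product. One (5 states) tracks whether the input so far still matches the prefix `aaa`; the other (3 states) tracks whether and how much of `cb` has been seen. Each combined state is a pair, one component from each; accept when both components accept. After merging equivalent states the machine shrinks.
With 7 states:
        a   b   c  
>  q0   q1  q2  q2 
   q1   q3  q2  q2 
   q2   q2  q2  q2 
   q3   q4  q2  q2 
   q4   q4  q4  q5 
   q5   q4  q6  q5 
 * q6   q6  q6  q6 
(> = start, * = accepting)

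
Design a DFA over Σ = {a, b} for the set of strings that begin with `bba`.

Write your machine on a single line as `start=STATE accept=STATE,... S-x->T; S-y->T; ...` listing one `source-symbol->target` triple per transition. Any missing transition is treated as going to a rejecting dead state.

start=s0; accept=s3; s0-a->s4; s0-b->s1; s1-a->s4; s1-b->s2; s2-a->s3; s2-b->s4; s3-a->s3; s3-b->s3; s4-a->s4; s4-b->s4

Check the first 3 symbols one by one: s0 through s2 record how many have matched `bba` so far; any wrong symbol goes to the dead state s4. After all 3 match we enter the accepting sink s3.
With 5 states:
        a   b  
>  s0   s4  s1 
   s1   s4  s2 
   s2   s3  s4 
 * s3   s3  s3 
   s4   s4  s4 
(> = start, * = accepting)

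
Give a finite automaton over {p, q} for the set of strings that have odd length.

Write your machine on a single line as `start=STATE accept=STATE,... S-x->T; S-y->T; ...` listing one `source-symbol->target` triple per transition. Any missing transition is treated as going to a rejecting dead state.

start=A; accept=B; A-p->B; A-q->B; B-p->A; B-q->A

Count input length modulo 2: every symbol advances one step around the cycle A → B → A. Accept at B.
       p  q 
>  A   B  B 
 * B   A  A 
(> = start, * = accepting)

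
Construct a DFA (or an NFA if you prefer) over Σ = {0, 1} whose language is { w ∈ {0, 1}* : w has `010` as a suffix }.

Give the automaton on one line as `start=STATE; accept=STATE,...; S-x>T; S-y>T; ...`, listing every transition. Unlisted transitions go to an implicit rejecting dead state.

Let each state record the length of the longest suffix of the input read so far that is also a prefix of `010`. q1 means the last symbol is `0`; q2 means the last 2 symbols are `01`; q3 means the last 3 symbols are `010`. Accept only at q3, where the string currently ends in `010`.
With 4 states:
        0   1  
>  q0   q1  q0 
   q1   q1  q2 
   q2   q3  q0 
 * q3   q1  q2 
(> = start, * = accepting)

start=q0; accept=q3; q0-0>q1; q0-1>q0; q1-0>q1; q1-1>q2; q2-0>q3; q2-1>q0; q3-0>q1; q3-1>q2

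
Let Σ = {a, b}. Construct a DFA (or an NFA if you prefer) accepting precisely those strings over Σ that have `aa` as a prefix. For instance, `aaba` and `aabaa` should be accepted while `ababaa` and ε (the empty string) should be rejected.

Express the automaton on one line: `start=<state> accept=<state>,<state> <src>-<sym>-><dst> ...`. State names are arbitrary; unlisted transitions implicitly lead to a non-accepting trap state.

start=q0 accept=q2 q0-a->q1 q0-b->q3 q1-a->q2 q1-b->q3 q2-a->q2 q2-b->q2 q3-a->q3 q3-b->q3

Check the first 2 symbols one by one: q0 through q1 record how many have matched `aa` so far; any wrong symbol goes to the dead state q3. After all 2 match we enter the accepting sink q2.
With 4 states:
        a   b  
>  q0   q1  q3 
   q1   q2  q3 
 * q2   q2  q2 
   q3   q3  q3 
(> = start, * = accepting)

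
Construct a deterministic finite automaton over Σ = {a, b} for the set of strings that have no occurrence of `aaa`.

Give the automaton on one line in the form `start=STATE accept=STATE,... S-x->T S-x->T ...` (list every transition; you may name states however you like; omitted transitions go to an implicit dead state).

start=q0 accept=q0,q1,q2 q0-a->q1 q0-b->q0 q1-a->q2 q1-b->q0 q2-a->q3 q2-b->q0 q3-a->q3 q3-b->q3

Track partial matches of the forbidden pattern `aaa`. State q3 is a dead state reached once `aaa` has occurred; every other state accepts. q0 means no part of `aaa` is currently matched.
With 4 states:
        a   b  
>* q0   q1  q0 
 * q1   q2  q0 
 * q2   q3  q0 
   q3   q3  q3 
(> = start, * = accepting)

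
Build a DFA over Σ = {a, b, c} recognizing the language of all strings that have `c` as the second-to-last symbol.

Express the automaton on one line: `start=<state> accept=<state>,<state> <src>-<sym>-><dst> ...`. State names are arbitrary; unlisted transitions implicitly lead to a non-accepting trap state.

start=q0 accept=q10,q11,q12 q0-a->q1 q0-b->q2 q0-c->q3 q1-a->q4 q1-b->q5 q1-c->q6 q2-a->q7 q2-b->q8 q2-c->q9 q3-a->q10 q3-b->q11 q3-c->q12 q4-a->q4 q4-b->q5 q4-c->q6 q5-a->q7 q5-b->q8 q5-c->q9 q6-a->q10 q6-b->q11 q6-c->q12 q7-a->q4 q7-b->q5 q7-c->q6 q8-a->q7 q8-b->q8 q8-c->q9 q9-a->q10 q9-b->q11 q9-c->q12 q10-a->q4 q10-b->q5 q10-c->q6 q11-a->q7 q11-b->q8 q11-c->q9 q12-a->q10 q12-b->q11 q12-c->q12

Because acceptance depends on a position counted from the end, the machine has to buffer the most recent 2 symbols. Make each state the string of the last up-to-2 symbols read; on input `x` shift the window left and append `x`. Accept when the buffered window has length 2 and begins with `c`.
13 states suffice.
          a    b    c  
>  q0     q1   q2   q3 
   q1     q4   q5   q6 
   q2     q7   q8   q9 
   q3    q10  q11  q12 
   q4     q4   q5   q6 
   q5     q7   q8   q9 
   q6    q10  q11  q12 
   q7     q4   q5   q6 
   q8     q7   q8   q9 
   q9    q10  q11  q12 
 * q10    q4   q5   q6 
 * q11    q7   q8   q9 
 * q12   q10  q11  q12 
(> = start, * = accepting)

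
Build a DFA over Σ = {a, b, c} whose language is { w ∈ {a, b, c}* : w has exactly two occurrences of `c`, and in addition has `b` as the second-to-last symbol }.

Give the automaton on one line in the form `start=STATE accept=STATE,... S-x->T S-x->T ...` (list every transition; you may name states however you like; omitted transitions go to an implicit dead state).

start=q0 accept=q4,q7 q0-a->q0 q0-b->q0 q0-c->q1 q1-a->q1 q1-b->q2 q1-c->q3 q2-a->q1 q2-b->q2 q2-c->q4 q3-a->q3 q3-b->q5 q3-c->q6 q4-a->q3 q4-b->q5 q4-c->q6 q5-a->q4 q5-b->q7 q5-c->q6 q6-a->q6 q6-b->q6 q6-c->q6 q7-a->q4 q7-b->q7 q7-c->q6

Run two small machines in parallel and take their product. One (4 states) tracks the count of `c`s, saturating at 3; the other (13 states) tracks the last 2 symbols read. Each combined state is a pair, one component from each; accept when both components accept. Minimizing collapses redundant product states.
        a   b   c  
>  q0   q0  q0  q1 
   q1   q1  q2  q3 
   q2   q1  q2  q4 
   q3   q3  q5  q6 
 * q4   q3  q5  q6 
   q5   q4  q7  q6 
   q6   q6  q6  q6 
 * q7   q4  q7  q6 
(> = start, * = accepting)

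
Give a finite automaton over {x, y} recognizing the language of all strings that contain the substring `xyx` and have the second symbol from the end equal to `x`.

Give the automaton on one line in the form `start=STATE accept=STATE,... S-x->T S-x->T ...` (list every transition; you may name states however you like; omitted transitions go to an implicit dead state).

Run two small machines in parallel and take their product. One (4 states) tracks whether and how much of `xyx` has been seen; the other (7 states) tracks the last 2 symbols read. Each combined state is a pair, one component from each; accept when both components accept.
With 11 states:
          x    y  
>  q0     q1   q2 
   q1     q3   q4 
   q2     q5   q6 
   q3     q3   q4 
   q4     q7   q6 
   q5     q3   q4 
   q6     q5   q6 
   q7     q8   q9 
 * q8     q8   q9 
 * q9     q7  q10 
   q10    q7  q10 
(> = start, * = accepting)

start=q0 accept=q8,q9 q0-x->q1 q0-y->q2 q1-x->q3 q1-y->q4 q2-x->q5 q2-y->q6 q3-x->q3 q3-y->q4 q4-x->q7 q4-y->q6 q5-x->q3 q5-y->q4 q6-x->q5 q6-y->q6 q7-x->q8 q7-y->q9 q8-x->q8 q8-y->q9 q9-x->q7 q9-y->q10 q10-x->q7 q10-y->q10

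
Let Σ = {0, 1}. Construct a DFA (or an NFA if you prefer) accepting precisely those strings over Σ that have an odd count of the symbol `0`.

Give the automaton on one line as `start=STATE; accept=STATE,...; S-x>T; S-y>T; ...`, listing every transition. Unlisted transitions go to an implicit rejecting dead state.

start=q0; accept=q1; q0-0>q1; q0-1>q0; q1-0>q0; q1-1>q1

The only thing that matters is how many `0`s have appeared, reduced mod 2. Use one state per residue: q0 for 0, …, q1 for 1. Reading `0` moves to the next residue; anything else stays put. q1 is accepting.
A 2-state machine:
        0   1  
>  q0   q1  q0 
 * q1   q0  q1 
(> = start, * = accepting)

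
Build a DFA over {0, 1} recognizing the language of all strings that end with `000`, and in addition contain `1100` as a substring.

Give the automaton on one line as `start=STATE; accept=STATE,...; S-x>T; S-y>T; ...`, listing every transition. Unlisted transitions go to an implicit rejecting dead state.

start=A; accept=F; A-0>A; A-1>B; B-0>A; B-1>C; C-0>D; C-1>C; D-0>E; D-1>B; E-0>F; E-1>G; F-0>F; F-1>G; G-0>H; G-1>G; H-0>E; H-1>G

Handle the two conditions separately and then intersect. The first has 4 states tracking how much of the suffix `000` has currently been matched; the second has 5 states tracking whether and how much of `1100` has been seen. A product state is a pair (one from each), accepting exactly when both do. Minimizing collapses redundant product states.
       0  1 
>  A   A  B 
   B   A  C 
   C   D  C 
   D   E  B 
   E   F  G 
 * F   F  G 
   G   H  G 
   H   E  G 
(> = start, * = accepting)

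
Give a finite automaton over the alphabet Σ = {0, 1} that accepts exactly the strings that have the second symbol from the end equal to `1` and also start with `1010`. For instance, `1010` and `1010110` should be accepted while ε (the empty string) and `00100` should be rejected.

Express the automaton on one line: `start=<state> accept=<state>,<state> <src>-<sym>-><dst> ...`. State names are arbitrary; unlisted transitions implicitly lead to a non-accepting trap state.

Handle the two conditions separately and then intersect. One (7 states) tracks the last 2 symbols read; the other (6 states) tracks whether the input so far still matches the prefix `1010`. Each combined state is a pair, one component from each; accept when both components accept.
A 13-state machine:
          0    1  
>  q0     q1   q2 
   q1     q3   q4 
   q2     q5   q6 
   q3     q3   q4 
   q4     q7   q6 
   q5     q3   q8 
   q6     q7   q6 
   q7     q3   q4 
   q8     q9   q6 
 * q9    q10  q11 
   q10   q10  q11 
   q11    q9  q12 
 * q12    q9  q12 
(> = start, * = accepting)

start=q0 accept=q9,q12 q0-0->q1 q0-1->q2 q1-0->q3 q1-1->q4 q2-0->q5 q2-1->q6 q3-0->q3 q3-1->q4 q4-0->q7 q4-1->q6 q5-0->q3 q5-1->q8 q6-0->q7 q6-1->q6 q7-0->q3 q7-1->q4 q8-0->q9 q8-1->q6 q9-0->q10 q9-1->q11 q10-0->q10 q10-1->q11 q11-0->q9 q11-1->q12 q12-0->q9 q12-1->q12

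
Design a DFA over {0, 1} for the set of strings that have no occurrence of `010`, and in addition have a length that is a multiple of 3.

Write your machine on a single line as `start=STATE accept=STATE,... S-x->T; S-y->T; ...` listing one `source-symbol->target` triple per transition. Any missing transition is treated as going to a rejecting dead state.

Run two small machines in parallel and take their product. One (4 states) tracks partial matches of the forbidden pattern `010`; the other (3 states) tracks the input length modulo 3. Each combined state is a pair, one component from each; accept when both components accept. After merging equivalent states the machine shrinks.
With 10 states:
        0   1  
>* S0   S1  S2 
   S1   S3  S4 
   S2   S3  S5 
   S3   S6  S7 
   S4   S8  S0 
   S5   S6  S0 
 * S6   S1  S9 
 * S7   S8  S2 
   S8   S8  S8 
   S9   S8  S5 
(> = start, * = accepting)

start=S0; accept=S0,S6,S7; S0-0->S1; S0-1->S2; S1-0->S3; S1-1->S4; S2-0->S3; S2-1->S5; S3-0->S6; S3-1->S7; S4-0->S8; S4-1->S0; S5-0->S6; S5-1->S0; S6-0->S1; S6-1->S9; S7-0->S8; S7-1->S2; S8-0->S8; S8-1->S8; S9-0->S8; S9-1->S5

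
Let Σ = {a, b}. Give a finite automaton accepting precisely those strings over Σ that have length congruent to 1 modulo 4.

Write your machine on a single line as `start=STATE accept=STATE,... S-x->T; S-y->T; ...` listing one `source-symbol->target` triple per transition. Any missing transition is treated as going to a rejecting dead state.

Only the length mod 4 matters, so use a 4-cycle: from any state, every input symbol moves to the next state, wrapping q3 back to q0. Mark q1 accepting.
A 4-state machine:
        a   b  
>  q0   q1  q1 
 * q1   q2  q2 
   q2   q3  q3 
   q3   q0  q0 
(> = start, * = accepting)

start=q0; accept=q1; q0-a->q1; q0-b->q1; q1-a->q2; q1-b->q2; q2-a->q3; q2-b->q3; q3-a->q0; q3-b->q0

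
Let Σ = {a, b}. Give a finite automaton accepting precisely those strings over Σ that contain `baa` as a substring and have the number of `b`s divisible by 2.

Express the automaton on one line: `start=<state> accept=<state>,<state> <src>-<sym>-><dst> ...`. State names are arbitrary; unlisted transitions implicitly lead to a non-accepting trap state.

Run two small machines in parallel and take their product. The first has 4 states tracking whether and how much of `baa` has been seen; the second has 2 states tracking the count of `b`s modulo 2. A product state is a pair (one from each), accepting exactly when both do.
7 states suffice.
        a   b  
>  q0   q0  q1 
   q1   q2  q3 
   q2   q4  q3 
   q3   q5  q1 
   q4   q4  q6 
   q5   q6  q1 
 * q6   q6  q4 
(> = start, * = accepting)

start=q0 accept=q6 q0-a->q0 q0-b->q1 q1-a->q2 q1-b->q3 q2-a->q4 q2-b->q3 q3-a->q5 q3-b->q1 q4-a->q4 q4-b->q6 q5-a->q6 q5-b->q1 q6-a->q6 q6-b->q4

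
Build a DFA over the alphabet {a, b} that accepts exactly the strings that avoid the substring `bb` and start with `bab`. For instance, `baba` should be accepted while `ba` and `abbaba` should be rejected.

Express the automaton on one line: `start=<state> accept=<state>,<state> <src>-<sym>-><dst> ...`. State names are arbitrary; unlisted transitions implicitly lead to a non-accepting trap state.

Handle the two conditions separately and then intersect. The first has 3 states tracking partial matches of the forbidden pattern `bb`; the second has 5 states tracking whether the input so far still matches the prefix `bab`. A product state is a pair (one from each), accepting exactly when both do. Minimizing collapses redundant product states.
        a   b  
>  S0   S1  S2 
   S1   S1  S1 
   S2   S3  S1 
   S3   S1  S4 
 * S4   S5  S1 
 * S5   S5  S4 
(> = start, * = accepting)

start=S0 accept=S4,S5 S0-a->S1 S0-b->S2 S1-a->S1 S1-b->S1 S2-a->S3 S2-b->S1 S3-a->S1 S3-b->S4 S4-a->S5 S4-b->S1 S5-a->S5 S5-b->S4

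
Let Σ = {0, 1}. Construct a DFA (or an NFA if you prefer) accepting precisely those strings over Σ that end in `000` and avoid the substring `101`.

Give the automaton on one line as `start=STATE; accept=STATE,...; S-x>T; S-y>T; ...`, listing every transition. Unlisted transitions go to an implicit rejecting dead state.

start=S0; accept=S5; S0-0>S1; S0-1>S2; S1-0>S3; S1-1>S2; S2-0>S4; S2-1>S2; S3-0>S5; S3-1>S2; S4-0>S3; S4-1>S6; S5-0>S5; S5-1>S2; S6-0>S7; S6-1>S6; S7-0>S8; S7-1>S6; S8-0>S9; S8-1>S6; S9-0>S9; S9-1>S6

Build one automaton per condition and run them in lockstep. The first has 4 states tracking how much of the suffix `000` has currently been matched; the second has 4 states tracking partial matches of the forbidden pattern `101`. A product state is a pair (one from each), accepting exactly when both do.
With 10 states:
        0   1  
>  S0   S1  S2 
   S1   S3  S2 
   S2   S4  S2 
   S3   S5  S2 
   S4   S3  S6 
 * S5   S5  S2 
   S6   S7  S6 
   S7   S8  S6 
   S8   S9  S6 
   S9   S9  S6 
(> = start, * = accepting)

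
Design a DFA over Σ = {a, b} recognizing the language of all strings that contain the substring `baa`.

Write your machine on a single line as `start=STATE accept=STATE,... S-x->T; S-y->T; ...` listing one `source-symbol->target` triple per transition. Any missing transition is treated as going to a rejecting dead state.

States s0..s2 record the length of the longest prefix of `baa` that matches the current input suffix. Reaching s3 means `baa` has been seen, and we stay there forever. Accept from s3.
With 4 states:
        a   b  
>  s0   s0  s1 
   s1   s2  s1 
   s2   s3  s1 
 * s3   s3  s3 
(> = start, * = accepting)

start=s0; accept=s3; s0-a->s0; s0-b->s1; s1-a->s2; s1-b->s1; s2-a->s3; s2-b->s1; s3-a->s3; s3-b->s3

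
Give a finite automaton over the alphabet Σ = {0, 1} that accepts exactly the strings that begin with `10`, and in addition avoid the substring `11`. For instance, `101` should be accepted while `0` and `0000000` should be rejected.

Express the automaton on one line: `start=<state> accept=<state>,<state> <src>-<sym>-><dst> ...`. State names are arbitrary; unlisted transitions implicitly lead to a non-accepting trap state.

Handle the two conditions separately and then intersect. One (4 states) tracks whether the input so far still matches the prefix `10`; the other (3 states) tracks partial matches of the forbidden pattern `11`. Each combined state is a pair, one component from each; accept when both components accept. After merging equivalent states the machine shrinks.
A 5-state machine:
        0   1  
>  s0   s1  s2 
   s1   s1  s1 
   s2   s3  s1 
 * s3   s3  s4 
 * s4   s3  s1 
(> = start, * = accepting)

start=s0 accept=s3,s4 s0-0->s1 s0-1->s2 s1-0->s1 s1-1->s1 s2-0->s3 s2-1->s1 s3-0->s3 s3-1->s4 s4-0->s3 s4-1->s1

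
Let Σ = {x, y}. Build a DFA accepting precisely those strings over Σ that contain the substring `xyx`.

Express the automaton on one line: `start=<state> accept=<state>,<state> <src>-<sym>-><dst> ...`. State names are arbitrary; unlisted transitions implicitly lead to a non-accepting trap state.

start=q0 accept=q3 q0-x->q1 q0-y->q0 q1-x->q1 q1-y->q2 q2-x->q3 q2-y->q0 q3-x->q3 q3-y->q3

States q0..q2 record the length of the longest prefix of `xyx` that matches the current input suffix. Reaching q3 means `xyx` has been seen, and we stay there forever. Accept from q3.
        x   y  
>  q0   q1  q0 
   q1   q1  q2 
   q2   q3  q0 
 * q3   q3  q3 
(> = start, * = accepting)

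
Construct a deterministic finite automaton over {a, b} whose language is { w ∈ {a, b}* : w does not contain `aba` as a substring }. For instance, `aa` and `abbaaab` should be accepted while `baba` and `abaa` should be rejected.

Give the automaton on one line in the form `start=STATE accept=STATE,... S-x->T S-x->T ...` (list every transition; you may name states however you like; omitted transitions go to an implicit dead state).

Track partial matches of the forbidden pattern `aba`. State q3 is a dead state reached once `aba` has occurred; every other state accepts. q0 means no part of `aba` is currently matched.
A 4-state machine:
        a   b  
>* q0   q1  q0 
 * q1   q1  q2 
 * q2   q3  q0 
   q3   q3  q3 
(> = start, * = accepting)

start=q0 accept=q0,q1,q2 q0-a->q1 q0-b->q0 q1-a->q1 q1-b->q2 q2-a->q3 q2-b->q0 q3-a->q3 q3-b->q3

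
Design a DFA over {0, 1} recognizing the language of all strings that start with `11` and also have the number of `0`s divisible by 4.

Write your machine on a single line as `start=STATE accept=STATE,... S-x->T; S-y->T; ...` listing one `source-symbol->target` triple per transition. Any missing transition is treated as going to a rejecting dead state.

Build one automaton per condition and run them in lockstep. One (4 states) tracks whether the input so far still matches the prefix `11`; the other (4 states) tracks the count of `0`s modulo 4. Each combined state is a pair, one component from each; accept when both components accept.
10 states suffice.
        0   1  
>  q0   q1  q2 
   q1   q3  q1 
   q2   q1  q4 
   q3   q5  q3 
 * q4   q6  q4 
   q5   q7  q5 
   q6   q8  q6 
   q7   q1  q7 
   q8   q9  q8 
   q9   q4  q9 
(> = start, * = accepting)

start=q0; accept=q4; q0-0->q1; q0-1->q2; q1-0->q3; q1-1->q1; q2-0->q1; q2-1->q4; q3-0->q5; q3-1->q3; q4-0->q6; q4-1->q4; q5-0->q7; q5-1->q5; q6-0->q8; q6-1->q6; q7-0->q1; q7-1->q7; q8-0->q9; q8-1->q8; q9-0->q4; q9-1->q9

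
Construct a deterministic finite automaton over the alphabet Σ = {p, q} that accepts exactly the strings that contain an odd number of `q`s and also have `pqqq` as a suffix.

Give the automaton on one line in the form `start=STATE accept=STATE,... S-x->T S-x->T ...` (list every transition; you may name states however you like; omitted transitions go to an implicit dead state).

start=s0 accept=s5 s0-p->s1 s0-q->s2 s1-p->s1 s1-q->s3 s2-p->s2 s2-q->s0 s3-p->s2 s3-q->s4 s4-p->s1 s4-q->s5 s5-p->s2 s5-q->s0

Handle the two conditions separately and then intersect. The first has 2 states tracking the count of `q`s modulo 2; the second has 5 states tracking how much of the suffix `pqqq` has currently been matched. A product state is a pair (one from each), accepting exactly when both do. Equivalent product states are then merged.
With 6 states:
        p   q  
>  s0   s1  s2 
   s1   s1  s3 
   s2   s2  s0 
   s3   s2  s4 
   s4   s1  s5 
 * s5   s2  s0 
(> = start, * = accepting)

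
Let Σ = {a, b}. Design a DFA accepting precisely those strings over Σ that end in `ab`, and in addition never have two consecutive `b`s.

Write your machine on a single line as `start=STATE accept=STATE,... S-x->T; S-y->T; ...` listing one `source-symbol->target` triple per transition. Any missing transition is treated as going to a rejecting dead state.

Run two small machines in parallel and take their product. One (3 states) tracks how much of the suffix `ab` has currently been matched; the other (3 states) tracks partial matches of the forbidden pattern `bb`. Each combined state is a pair, one component from each; accept when both components accept. After merging equivalent states the machine shrinks.
With 5 states:
        a   b  
>  q0   q1  q2 
   q1   q1  q3 
   q2   q1  q4 
 * q3   q1  q4 
   q4   q4  q4 
(> = start, * = accepting)

start=q0; accept=q3; q0-a->q1; q0-b->q2; q1-a->q1; q1-b->q3; q2-a->q1; q2-b->q4; q3-a->q1; q3-b->q4; q4-a->q4; q4-b->q4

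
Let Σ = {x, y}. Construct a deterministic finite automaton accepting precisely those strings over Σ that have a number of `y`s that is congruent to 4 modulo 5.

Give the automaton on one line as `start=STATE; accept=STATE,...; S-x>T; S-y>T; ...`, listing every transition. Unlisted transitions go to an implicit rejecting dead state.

start=q0; accept=q4; q0-x>q0; q0-y>q1; q1-x>q1; q1-y>q2; q2-x>q2; q2-y>q3; q3-x>q3; q3-y>q4; q4-x>q4; q4-y>q0

Keep the running count of `y`s modulo 5: each `y` advances along the cycle q0 → q1 → q2 → q3 → q4 → q0 while other symbols loop. Accept at q4.
        x   y  
>  q0   q0  q1 
   q1   q1  q2 
   q2   q2  q3 
   q3   q3  q4 
 * q4   q4  q0 
(> = start, * = accepting)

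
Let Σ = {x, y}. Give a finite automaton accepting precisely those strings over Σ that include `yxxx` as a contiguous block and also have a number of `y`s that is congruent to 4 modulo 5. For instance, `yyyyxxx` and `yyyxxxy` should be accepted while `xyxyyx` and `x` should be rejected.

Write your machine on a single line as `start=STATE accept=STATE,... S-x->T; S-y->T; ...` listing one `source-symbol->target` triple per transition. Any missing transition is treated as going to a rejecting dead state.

Build one automaton per condition and run them in lockstep. One (5 states) tracks whether and how much of `yxxx` has been seen; the other (5 states) tracks the count of `y`s modulo 5. Each combined state is a pair, one component from each; accept when both components accept.
A 21-state machine:
       x  y 
>  A   A  B 
   B   C  D 
   C   E  D 
   D   F  G 
   E   H  D 
   F   I  G 
   G   J  K 
   H   H  L 
   I   L  G 
   J   M  K 
   K   N  O 
   L   L  P 
   M   P  K 
   N   Q  O 
   O   R  B 
   P   P  S 
   Q   S  O 
   R   T  B 
 * S   S  U 
   T   U  B 
   U   U  H 
(> = start, * = accepting)

start=A; accept=S; A-x->A; A-y->B; B-x->C; B-y->D; C-x->E; C-y->D; D-x->F; D-y->G; E-x->H; E-y->D; F-x->I; F-y->G; G-x->J; G-y->K; H-x->H; H-y->L; I-x->L; I-y->G; J-x->M; J-y->K; K-x->N; K-y->O; L-x->L; L-y->P; M-x->P; M-y->K; N-x->Q; N-y->O; O-x->R; O-y->B; P-x->P; P-y->S; Q-x->S; Q-y->O; R-x->T; R-y->B; S-x->S; S-y->U; T-x->U; T-y->B; U-x->U; U-y->H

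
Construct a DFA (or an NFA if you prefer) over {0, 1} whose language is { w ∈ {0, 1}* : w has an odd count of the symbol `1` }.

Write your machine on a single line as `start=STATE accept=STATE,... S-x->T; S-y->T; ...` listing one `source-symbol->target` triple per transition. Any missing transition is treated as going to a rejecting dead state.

start=s0; accept=s1; s0-0->s0; s0-1->s1; s1-0->s1; s1-1->s0

Keep the running count of `1`s modulo 2: each `1` advances along the cycle s0 → s1 → s0 while other symbols loop. Accept at s1.
With 2 states:
        0   1  
>  s0   s0  s1 
 * s1   s1  s0 
(> = start, * = accepting)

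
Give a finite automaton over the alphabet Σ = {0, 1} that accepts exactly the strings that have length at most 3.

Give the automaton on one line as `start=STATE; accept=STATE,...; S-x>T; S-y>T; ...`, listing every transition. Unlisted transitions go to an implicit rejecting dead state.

We only need to distinguish lengths 0, 1, …, 3, and '>3'. Chain s0 → s1 → s2 → s3 → s4 on every symbol, with s4 looping. Accepting states: {s0, s1, s2, s3}.
        0   1  
>* s0   s1  s1 
 * s1   s2  s2 
 * s2   s3  s3 
 * s3   s4  s4 
   s4   s4  s4 
(> = start, * = accepting)

start=s0; accept=s0,s1,s2,s3; s0-0>s1; s0-1>s1; s1-0>s2; s1-1>s2; s2-0>s3; s2-1>s3; s3-0>s4; s3-1>s4; s4-0>s4; s4-1>s4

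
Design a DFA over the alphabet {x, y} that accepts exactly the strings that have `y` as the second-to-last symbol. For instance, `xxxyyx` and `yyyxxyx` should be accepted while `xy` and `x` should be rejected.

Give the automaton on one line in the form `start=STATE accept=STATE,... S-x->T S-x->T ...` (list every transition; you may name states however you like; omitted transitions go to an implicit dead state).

Because acceptance depends on a position counted from the end, the machine has to buffer the most recent 2 symbols. Make each state the string of the last up-to-2 symbols read; on input `x` shift the window left and append `x`. Accept when the buffered window has length 2 and begins with `y`.
7 states suffice.
        x   y  
>  q0   q1  q2 
   q1   q3  q4 
   q2   q5  q6 
   q3   q3  q4 
   q4   q5  q6 
 * q5   q3  q4 
 * q6   q5  q6 
(> = start, * = accepting)

start=q0 accept=q5,q6 q0-x->q1 q0-y->q2 q1-x->q3 q1-y->q4 q2-x->q5 q2-y->q6 q3-x->q3 q3-y->q4 q4-x->q5 q4-y->q6 q5-x->q3 q5-y->q4 q6-x->q5 q6-y->q6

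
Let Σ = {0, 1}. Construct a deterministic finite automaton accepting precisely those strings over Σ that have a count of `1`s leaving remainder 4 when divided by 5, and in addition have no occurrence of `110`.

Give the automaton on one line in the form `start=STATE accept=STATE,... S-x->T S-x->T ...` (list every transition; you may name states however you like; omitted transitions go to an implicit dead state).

Handle the two conditions separately and then intersect. One (5 states) tracks the count of `1`s modulo 5; the other (4 states) tracks partial matches of the forbidden pattern `110`. Each combined state is a pair, one component from each; accept when both components accept. Minimizing collapses redundant product states.
A 16-state machine:
          0    1  
>  s0     s0   s1 
   s1     s2   s3 
   s2     s2   s4 
   s3     s5   s6 
   s4     s7   s6 
   s5     s5   s5 
   s6     s5   s8 
   s7     s7   s9 
 * s8     s5  s10 
   s9    s11   s8 
   s10    s5  s12 
   s11   s11  s13 
   s12    s5   s3 
 * s13   s14  s10 
 * s14   s14  s15 
   s15    s0  s12 
(> = start, * = accepting)

start=s0 accept=s8,s13,s14 s0-0->s0 s0-1->s1 s1-0->s2 s1-1->s3 s2-0->s2 s2-1->s4 s3-0->s5 s3-1->s6 s4-0->s7 s4-1->s6 s5-0->s5 s5-1->s5 s6-0->s5 s6-1->s8 s7-0->s7 s7-1->s9 s8-0->s5 s8-1->s10 s9-0->s11 s9-1->s8 s10-0->s5 s10-1->s12 s11-0->s11 s11-1->s13 s12-0->s5 s12-1->s3 s13-0->s14 s13-1->s10 s14-0->s14 s14-1->s15 s15-0->s0 s15-1->s12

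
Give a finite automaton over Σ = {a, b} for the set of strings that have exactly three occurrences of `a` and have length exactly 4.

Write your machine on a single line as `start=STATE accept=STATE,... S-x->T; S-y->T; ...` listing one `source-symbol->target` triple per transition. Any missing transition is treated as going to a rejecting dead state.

start=S0; accept=S11; S0-a->S1; S0-b->S2; S1-a->S3; S1-b->S4; S2-a->S4; S2-b->S5; S3-a->S6; S3-b->S7; S4-a->S7; S4-b->S8; S5-a->S8; S5-b->S9; S6-a->S10; S6-b->S11; S7-a->S11; S7-b->S12; S8-a->S12; S8-b->S13; S9-a->S13; S9-b->S14; S10-a->S15; S10-b->S15; S11-a->S15; S11-b->S16; S12-a->S16; S12-b->S17; S13-a->S17; S13-b->S18; S14-a->S18; S14-b->S19; S15-a->S15; S15-b->S15; S16-a->S15; S16-b->S16; S17-a->S16; S17-b->S17; S18-a->S17; S18-b->S18; S19-a->S18; S19-b->S19

Handle the two conditions separately and then intersect. The first has 5 states tracking the count of `a`s, saturating at 4; the second has 6 states tracking the input length, saturating at 5. A product state is a pair (one from each), accepting exactly when both do.
          a    b  
>  S0     S1   S2 
   S1     S3   S4 
   S2     S4   S5 
   S3     S6   S7 
   S4     S7   S8 
   S5     S8   S9 
   S6    S10  S11 
   S7    S11  S12 
   S8    S12  S13 
   S9    S13  S14 
   S10   S15  S15 
 * S11   S15  S16 
   S12   S16  S17 
   S13   S17  S18 
   S14   S18  S19 
   S15   S15  S15 
   S16   S15  S16 
   S17   S16  S17 
   S18   S17  S18 
   S19   S18  S19 
(> = start, * = accepting)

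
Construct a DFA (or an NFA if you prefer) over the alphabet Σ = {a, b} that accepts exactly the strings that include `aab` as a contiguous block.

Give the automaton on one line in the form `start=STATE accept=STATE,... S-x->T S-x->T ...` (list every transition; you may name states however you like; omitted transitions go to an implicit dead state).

States q0..q2 record the length of the longest prefix of `aab` that matches the current input suffix. Reaching q3 means `aab` has been seen, and we stay there forever. Accept from q3.
        a   b  
>  q0   q1  q0 
   q1   q2  q0 
   q2   q2  q3 
 * q3   q3  q3 
(> = start, * = accepting)

start=q0 accept=q3 q0-a->q1 q0-b->q0 q1-a->q2 q1-b->q0 q2-a->q2 q2-b->q3 q3-a->q3 q3-b->q3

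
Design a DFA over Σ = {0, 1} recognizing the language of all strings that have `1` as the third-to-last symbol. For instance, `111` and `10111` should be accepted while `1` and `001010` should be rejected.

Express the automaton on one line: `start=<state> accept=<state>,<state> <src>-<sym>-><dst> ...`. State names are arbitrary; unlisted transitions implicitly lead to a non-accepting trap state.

start=q0 accept=q11,q12,q13,q14 q0-0->q1 q0-1->q2 q1-0->q3 q1-1->q4 q2-0->q5 q2-1->q6 q3-0->q7 q3-1->q8 q4-0->q9 q4-1->q10 q5-0->q11 q5-1->q12 q6-0->q13 q6-1->q14 q7-0->q7 q7-1->q8 q8-0->q9 q8-1->q10 q9-0->q11 q9-1->q12 q10-0->q13 q10-1->q14 q11-0->q7 q11-1->q8 q12-0->q9 q12-1->q10 q13-0->q11 q13-1->q12 q14-0->q13 q14-1->q14

A DFA must remember the last 3 symbols (since which symbol is third-to-last isn't known until the input ends). Use one state per possible window of the last ≤3 symbols; accept from those whose window starts with `1`.
A 15-state machine:
          0    1  
>  q0     q1   q2 
   q1     q3   q4 
   q2     q5   q6 
   q3     q7   q8 
   q4     q9  q10 
   q5    q11  q12 
   q6    q13  q14 
   q7     q7   q8 
   q8     q9  q10 
   q9    q11  q12 
   q10   q13  q14 
 * q11    q7   q8 
 * q12    q9  q10 
 * q13   q11  q12 
 * q14   q13  q14 
(> = start, * = accepting)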